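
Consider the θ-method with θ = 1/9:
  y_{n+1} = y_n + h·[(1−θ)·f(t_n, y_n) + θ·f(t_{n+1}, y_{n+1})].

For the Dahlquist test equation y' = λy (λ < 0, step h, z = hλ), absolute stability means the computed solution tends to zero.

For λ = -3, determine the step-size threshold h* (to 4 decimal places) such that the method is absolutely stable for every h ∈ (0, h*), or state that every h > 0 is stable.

With y'=λy (z=hλ):
  y_{n+1} = y_n + z·[8/9·y_n + 1/9·y_{n+1}] ⇒ (1 − 1/9z)y_{n+1} = (1 + 8/9z)y_n
  Hence R(z) = (1 + 8/9z)/(1 − 1/9z).

Find x<0 with |R(x)|<1.
x=-0.34: |R|=0.6724
R=−1: 1+8/9x = −1+1/9x ⇒ -7/9x=2 ⇒ x=2/(-7/9)=-2.5714
Confirm numerically:
  x=-2.489: |R|=0.94978 <1
  x=-1.353: |R|=0.17618 <1
  x=-1.051: |R|=0.05890 <1
  x=-2.886: |R|=1.18526 >1
  x=-2.645: |R|=1.04422 >1
  x=-2.605: |R|=1.02025 >1
So |R|<1 on (-2.5714, 0).

(-2.5714,0); λ=-3 ⇒ h* = (18/7)/3 = 0.8571.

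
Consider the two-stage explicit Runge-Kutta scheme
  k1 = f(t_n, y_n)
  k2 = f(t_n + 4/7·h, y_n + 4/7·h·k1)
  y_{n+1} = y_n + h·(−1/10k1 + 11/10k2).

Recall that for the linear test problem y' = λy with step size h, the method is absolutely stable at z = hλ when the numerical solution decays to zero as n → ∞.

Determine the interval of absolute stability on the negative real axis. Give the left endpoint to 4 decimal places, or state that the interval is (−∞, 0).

Test eqn y'=λy, z=hλ:
  k1=λy_n ⇒ h·k1=z·y_n;  k2=λ(1+4/7z)y_n ⇒ h·k2=z(1+4/7z)y_n
  y_{n+1}/y_n = 1 − 1/10z + 11/10z(1+4/7z) = 1 + z + 22/35z²
  Hence R(z) = 1 + z + 22/35z².

Solve |R(x)|<1 on ℝ⁻.
x=-1.53: |R|=0.9414
R=1: x+22/35x²=0 ⇒ x=−35/22=-1.5909; min R=1−1/(4·22/35)=0.6023>−1
Confirm numerically:
  x=-1.516: |R|=0.92862 <1
  x=-1.345: |R|=0.79210 <1
  x=-1.217: |R|=0.71397 <1
  x=-2.051: |R|=1.59315 >1
  x=-1.957: |R|=1.45033 >1
  x=-1.915: |R|=1.39011 >1
So |R|<1 on (-1.5909, 0).

(-1.5909, 0).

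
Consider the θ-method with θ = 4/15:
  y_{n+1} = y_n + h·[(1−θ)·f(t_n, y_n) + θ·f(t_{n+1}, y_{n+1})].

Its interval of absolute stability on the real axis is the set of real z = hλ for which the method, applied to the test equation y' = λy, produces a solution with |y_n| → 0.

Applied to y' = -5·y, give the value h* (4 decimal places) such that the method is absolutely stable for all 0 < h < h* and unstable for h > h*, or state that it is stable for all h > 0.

On y'=λy, z=hλ:
  y_{n+1} = y_n + z·[11/15·y_n + 4/15·y_{n+1}] ⇒ (1 − 4/15z)y_{n+1} = (1 + 11/15z)y_n
  Hence R(z) = (1 + 11/15z)/(1 − 4/15z).

Find x<0 with |R(x)|<1.
x=-0.41: |R|=0.6304
R=−1: 1+11/15x = −1+4/15x ⇒ -7/15x=2 ⇒ x=2/(-7/15)=-4.2857
Confirm numerically:
  x=-2.792: |R|=0.60043 <1
  x=-2.502: |R|=0.50072 <1
  x=-1.989: |R|=0.29966 <1
  x=-4.415: |R|=1.02771 >1
  x=-4.390: |R|=1.02242 >1
Interval (-4.2857, 0).

(-4.2857,0); λ=-5 ⇒ h* = (30/7)/5 = 0.8571.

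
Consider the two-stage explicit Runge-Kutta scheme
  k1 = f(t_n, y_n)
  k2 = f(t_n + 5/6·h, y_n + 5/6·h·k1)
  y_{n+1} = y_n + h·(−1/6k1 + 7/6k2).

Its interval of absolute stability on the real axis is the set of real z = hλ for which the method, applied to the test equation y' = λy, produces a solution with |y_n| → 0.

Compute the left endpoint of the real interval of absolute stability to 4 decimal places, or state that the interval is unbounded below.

Test eqn y'=λy, z=hλ:
  k1=λy_n ⇒ h·k1=z·y_n;  k2=λ(1+5/6z)y_n ⇒ h·k2=z(1+5/6z)y_n
  y_{n+1}/y_n = 1 − 1/6z + 7/6z(1+5/6z) = 1 + z + 35/36z²
  ⇒ R(z) = 1 + z + 35/36z².

Find x<0 with |R(x)|<1.
x=-0.79: |R|=0.8168
R=1: x+35/36x²=0 ⇒ x=−36/35=-1.0286; min R=1−1/(4·35/36)=0.7429>−1
Confirm numerically:
  x=-0.703: |R|=0.77748 <1
  x=-0.546: |R|=0.74384 <1
  x=-0.412: |R|=0.75303 <1
  x=-1.507: |R|=1.70096 >1
  x=-1.292: |R|=1.33090 >1
  x=-1.225: |R|=1.23394 >1
Stable set (-1.0286, 0).

z* = -1.0286.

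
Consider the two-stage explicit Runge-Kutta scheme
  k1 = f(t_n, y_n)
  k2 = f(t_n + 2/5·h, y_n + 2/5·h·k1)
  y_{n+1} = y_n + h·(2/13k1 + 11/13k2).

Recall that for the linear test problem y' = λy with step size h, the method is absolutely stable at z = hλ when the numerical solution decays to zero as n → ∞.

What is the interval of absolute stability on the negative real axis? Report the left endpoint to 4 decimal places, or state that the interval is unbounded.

(-2.9545, 0).

With y'=λy (z=hλ):
  k1=λy_n ⇒ h·k1=z·y_n;  k2=λ(1+2/5z)y_n ⇒ h·k2=z(1+2/5z)y_n
  y_{n+1}/y_n = 1 + 2/13z + 11/13z(1+2/5z) = 1 + z + 22/65z²
  Hence R(z) = 1 + z + 22/65z².

Find x<0 with |R(x)|<1.
x=-0.41: |R|=0.6469
R=1: x+22/65x²=0 ⇒ x=−65/22=-2.9545; min R=1−1/(4·22/65)=0.2614>−1
Confirm numerically:
  x=-2.869: |R|=0.91693 <1
  x=-2.812: |R|=0.86433 <1
  x=-2.207: |R|=0.44160 <1
  x=-3.410: |R|=1.52566 >1
  x=-3.387: |R|=1.49575 >1
  x=-3.319: |R|=1.40941 >1
Stable set (-2.9545, 0).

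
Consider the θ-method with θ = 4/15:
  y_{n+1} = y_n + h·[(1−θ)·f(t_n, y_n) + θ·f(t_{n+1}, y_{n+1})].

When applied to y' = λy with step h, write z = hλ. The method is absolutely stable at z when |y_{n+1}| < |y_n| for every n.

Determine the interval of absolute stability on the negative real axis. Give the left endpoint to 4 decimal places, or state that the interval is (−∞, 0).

z∈(-4.2857,0).

With y'=λy (z=hλ):
  y_{n+1} = y_n + z·[11/15·y_n + 4/15·y_{n+1}] ⇒ (1 − 4/15z)y_{n+1} = (1 + 11/15z)y_n
  R(z) = (1 + 11/15z)/(1 − 4/15z).

Find x<0 with |R(x)|<1.
x=-1.58: |R|=0.1116
R=−1: 1+11/15x = −1+4/15x ⇒ -7/15x=2 ⇒ x=2/(-7/15)=-4.2857
Confirm numerically:
  x=-3.997: |R|=0.93478 <1
  x=-3.606: |R|=0.83830 <1
  x=-2.932: |R|=0.64547 <1
  x=-2.899: |R|=0.63502 <1
  x=-4.730: |R|=1.09169 >1
  x=-4.665: |R|=1.07888 >1
Stable set (-4.2857, 0).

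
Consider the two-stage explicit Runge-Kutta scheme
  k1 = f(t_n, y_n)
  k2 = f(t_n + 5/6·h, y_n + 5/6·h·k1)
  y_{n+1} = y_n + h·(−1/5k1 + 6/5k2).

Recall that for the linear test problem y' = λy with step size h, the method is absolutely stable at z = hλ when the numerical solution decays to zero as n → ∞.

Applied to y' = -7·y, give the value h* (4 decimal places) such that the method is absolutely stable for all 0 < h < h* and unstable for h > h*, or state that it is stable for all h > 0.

(-1.0000,0); λ=-7 ⇒ h* = (1)/7 = 0.1429.

Set f=λy, z=hλ:
  k1=λy_n ⇒ h·k1=z·y_n;  k2=λ(1+5/6z)y_n ⇒ h·k2=z(1+5/6z)y_n
  y_{n+1}/y_n = 1 − 1/5z + 6/5z(1+5/6z) = 1 + z + z²
  so R(z) = 1 + z + z².

Find x<0 with |R(x)|<1.
x=-0.85: |R|=0.8725
R=1: x+1x²=0 ⇒ x=−1=-1.0000; min R=1−1/(4·1)=0.7500>−1
Confirm numerically:
  x=-0.762: |R|=0.81864 <1
  x=-0.649: |R|=0.77220 <1
  x=-0.578: |R|=0.75608 <1
  x=-1.526: |R|=1.80268 >1
  x=-1.464: |R|=1.67930 >1
  x=-1.067: |R|=1.07149 >1
So |R|<1 on (-1.0000, 0).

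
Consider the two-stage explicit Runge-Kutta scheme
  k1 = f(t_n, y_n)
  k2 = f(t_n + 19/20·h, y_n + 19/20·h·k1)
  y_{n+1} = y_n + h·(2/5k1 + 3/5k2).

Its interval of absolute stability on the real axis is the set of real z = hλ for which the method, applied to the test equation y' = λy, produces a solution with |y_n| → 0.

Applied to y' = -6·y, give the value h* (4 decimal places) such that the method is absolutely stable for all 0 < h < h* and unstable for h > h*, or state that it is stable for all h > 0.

With y'=λy (z=hλ):
  k1=λy_n ⇒ h·k1=z·y_n;  k2=λ(1+19/20z)y_n ⇒ h·k2=z(1+19/20z)y_n
  y_{n+1}/y_n = 1 + 2/5z + 3/5z(1+19/20z) = 1 + z + 57/100z²
  ⇒ R(z) = 1 + z + 57/100z².

Find x<0 with |R(x)|<1.
x=-0.94: |R|=0.5637
R=1: x+57/100x²=0 ⇒ x=−100/57=-1.7544; min R=1−1/(4·57/100)=0.5614>−1
Confirm numerically:
  x=-1.592: |R|=0.85264 <1
  x=-1.174: |R|=0.61162 <1
  x=-1.032: |R|=0.57506 <1
  x=-0.803: |R|=0.56454 <1
  x=-2.187: |R|=1.53929 >1
  x=-2.021: |R|=1.30713 >1
  x=-1.796: |R|=1.04260 >1
So |R|<1 on (-1.7544, 0).

(-1.7544,0); λ=-6 ⇒ h* = (100/57)/6 = 0.2924.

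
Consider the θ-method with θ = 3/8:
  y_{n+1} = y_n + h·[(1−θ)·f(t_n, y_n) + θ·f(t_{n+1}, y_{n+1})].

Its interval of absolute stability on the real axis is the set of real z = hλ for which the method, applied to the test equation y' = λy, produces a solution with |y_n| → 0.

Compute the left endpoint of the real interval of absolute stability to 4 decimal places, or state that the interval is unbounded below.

z* = -8.0000.

Test eqn y'=λy, z=hλ:
  y_{n+1} = y_n + z·[5/8·y_n + 3/8·y_{n+1}] ⇒ (1 − 3/8z)y_{n+1} = (1 + 5/8z)y_n
  Hence R(z) = (1 + 5/8z)/(1 − 3/8z).

Solve |R(x)|<1 on ℝ⁻.
x=-1.49: |R|=0.0441
R=−1: 1+5/8x = −1+3/8x ⇒ -1/4x=2 ⇒ x=2/(-1/4)=-8.0000
Confirm numerically:
  x=-7.096: |R|=0.93827 <1
  x=-5.224: |R|=0.76546 <1
  x=-3.485: |R|=0.51070 <1
  x=-8.494: |R|=1.02951 >1
  x=-8.103: |R|=1.00638 >1
Stable set (-8.0000, 0).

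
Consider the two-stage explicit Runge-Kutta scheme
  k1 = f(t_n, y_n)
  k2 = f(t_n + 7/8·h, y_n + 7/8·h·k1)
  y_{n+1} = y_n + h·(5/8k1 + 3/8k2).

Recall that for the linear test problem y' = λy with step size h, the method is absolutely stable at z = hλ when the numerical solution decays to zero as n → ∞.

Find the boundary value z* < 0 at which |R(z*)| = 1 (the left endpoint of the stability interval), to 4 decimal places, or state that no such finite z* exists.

With y'=λy (z=hλ):
  k1=λy_n ⇒ h·k1=z·y_n;  k2=λ(1+7/8z)y_n ⇒ h·k2=z(1+7/8z)y_n
  y_{n+1}/y_n = 1 + 5/8z + 3/8z(1+7/8z) = 1 + z + 21/64z²
  ⇒ R(z) = 1 + z + 21/64z².

Solve |R(x)|<1 on ℝ⁻.
x=-1.55: |R|=0.2383
R=1: x+21/64x²=0 ⇒ x=−64/21=-3.0476; min R=1−1/(4·21/64)=0.2381>−1
Confirm numerically:
  x=-2.805: |R|=0.77670 <1
  x=-1.848: |R|=0.27258 <1
  x=-1.377: |R|=0.24517 <1
  x=-3.379: |R|=1.36741 >1
  x=-3.118: |R|=1.07201 >1
Stable set (-3.0476, 0).

left endpoint -3.0476.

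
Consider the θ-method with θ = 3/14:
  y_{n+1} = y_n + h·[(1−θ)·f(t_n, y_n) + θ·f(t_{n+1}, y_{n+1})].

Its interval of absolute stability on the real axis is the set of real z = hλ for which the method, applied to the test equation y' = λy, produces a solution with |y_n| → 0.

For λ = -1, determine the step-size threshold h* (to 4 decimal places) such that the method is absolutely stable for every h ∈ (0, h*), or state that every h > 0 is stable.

(-3.5000,0); λ=-1 ⇒ h* = (7/2)/1 = 3.5000.

Set f=λy, z=hλ:
  y_{n+1} = y_n + z·[11/14·y_n + 3/14·y_{n+1}] ⇒ (1 − 3/14z)y_{n+1} = (1 + 11/14z)y_n
  so R(z) = (1 + 11/14z)/(1 − 3/14z).

Find x<0 with |R(x)|<1.
x=-0.54: |R|=0.5160
R=−1: 1+11/14x = −1+3/14x ⇒ -4/7x=2 ⇒ x=2/(-4/7)=-3.5000
Confirm numerically:
  x=-2.055: |R|=0.42673 <1
  x=-1.971: |R|=0.38573 <1
  x=-1.768: |R|=0.28222 <1
  x=-4.097: |R|=1.18166 >1
  x=-3.878: |R|=1.11797 >1
  x=-3.785: |R|=1.08992 >1
So |R|<1 on (-3.5000, 0).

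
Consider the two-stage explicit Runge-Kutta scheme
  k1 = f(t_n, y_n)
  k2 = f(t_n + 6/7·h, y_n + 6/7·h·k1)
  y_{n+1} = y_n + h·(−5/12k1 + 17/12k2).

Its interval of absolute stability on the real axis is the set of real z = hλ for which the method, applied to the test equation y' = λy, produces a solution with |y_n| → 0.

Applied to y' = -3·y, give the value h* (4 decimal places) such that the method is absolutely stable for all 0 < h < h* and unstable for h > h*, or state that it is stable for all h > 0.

(-0.8235,0); λ=-3 ⇒ h* = (14/17)/3 = 0.2745.

Test eqn y'=λy, z=hλ:
  k1=λy_n ⇒ h·k1=z·y_n;  k2=λ(1+6/7z)y_n ⇒ h·k2=z(1+6/7z)y_n
  y_{n+1}/y_n = 1 − 5/12z + 17/12z(1+6/7z) = 1 + z + 17/14z²
  R(z) = 1 + z + 17/14z².

Boundary: |R(x)|=1, x<0.
x=-1.26: |R|=1.6678
R=1: x+17/14x²=0 ⇒ x=−14/17=-0.8235; min R=1−1/(4·17/14)=0.7941>−1
Confirm numerically:
  x=-0.692: |R|=0.88948 <1
  x=-0.572: |R|=0.82529 <1
  x=-0.499: |R|=0.80336 <1
  x=-0.375: |R|=0.79576 <1
  x=-1.277: |R|=1.70317 >1
  x=-1.088: |R|=1.34940 >1
  x=-1.021: |R|=1.24482 >1
Interval (-0.8235, 0).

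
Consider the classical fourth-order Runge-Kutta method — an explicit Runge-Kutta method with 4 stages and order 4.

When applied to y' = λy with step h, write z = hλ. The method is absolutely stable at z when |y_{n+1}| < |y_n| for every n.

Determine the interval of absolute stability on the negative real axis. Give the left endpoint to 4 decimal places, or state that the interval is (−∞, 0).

Test eqn y'=λy, z=hλ:
  order 4, 4-stage ⇒ R(z)=1+z+z^2/2+z^3/6+z^4/24
  (e.g. R(-0.92)=0.40327, |R|=0.40327)

Need |R(x)|<1, x<0.
x=-0.92: |R|=0.4033
|R(-1.75)|=0.2788 |R(-1.5)|=0.2734 |R(-1.24)|=0.3095
Bisect:
  x_lo=-3.1646 |R|=1.7395  x_hi=-0.3757 |R|=0.6868
  mid=-1.77015 |R|=0.28122 →hi
  mid=-2.46736 |R|=0.61734 →hi
  mid=-2.81597 |R|=1.04724 →lo
  mid=-2.64167 |R|=0.80419 →hi
  mid=-2.72882 |R|=0.91814 →hi
  mid=-2.77239 |R|=0.98072 →hi
  mid=-2.79418 |R|=1.01348 →lo
  mid=-2.78329 |R|=0.99698 →hi
  mid=-2.78873 |R|=1.00520 →lo
  mid=-2.78601 |R|=1.00108 →lo
  ...
  [-2.78533,-2.78516] ⇒ x*=-2.7853
Stable set (-2.7853, 0).

z∈(-2.7853,0).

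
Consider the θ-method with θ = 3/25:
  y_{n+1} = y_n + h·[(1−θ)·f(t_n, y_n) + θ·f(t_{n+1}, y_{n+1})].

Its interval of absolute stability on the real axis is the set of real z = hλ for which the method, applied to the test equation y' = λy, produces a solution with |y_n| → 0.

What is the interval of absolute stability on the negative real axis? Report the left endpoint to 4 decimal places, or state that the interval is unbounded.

z∈(-2.6316,0).

Set f=λy, z=hλ:
  y_{n+1} = y_n + z·[22/25·y_n + 3/25·y_{n+1}] ⇒ (1 − 3/25z)y_{n+1} = (1 + 22/25z)y_n
  R(z) = (1 + 22/25z)/(1 − 3/25z).

Need |R(x)|<1, x<0.
x=-0.52: |R|=0.5105
R=−1: 1+22/25x = −1+3/25x ⇒ -19/25x=2 ⇒ x=2/(-19/25)=-2.6316
Confirm numerically:
  x=-2.269: |R|=0.78341 <1
  x=-1.635: |R|=0.36683 <1
  x=-1.411: |R|=0.20668 <1
  x=-3.178: |R|=1.30063 >1
  x=-3.149: |R|=1.28539 >1
  x=-2.849: |R|=1.12314 >1
Interval (-2.6316, 0).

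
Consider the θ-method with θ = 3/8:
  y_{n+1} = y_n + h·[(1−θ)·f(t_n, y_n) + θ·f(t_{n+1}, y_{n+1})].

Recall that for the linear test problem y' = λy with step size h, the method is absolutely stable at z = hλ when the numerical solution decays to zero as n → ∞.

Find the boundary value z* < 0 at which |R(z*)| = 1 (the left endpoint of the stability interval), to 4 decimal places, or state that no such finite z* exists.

Set f=λy, z=hλ:
  y_{n+1} = y_n + z·[5/8·y_n + 3/8·y_{n+1}] ⇒ (1 − 3/8z)y_{n+1} = (1 + 5/8z)y_n
  ⇒ R(z) = (1 + 5/8z)/(1 − 3/8z).

Solve |R(x)|<1 on ℝ⁻.
x=-0.83: |R|=0.3670
R=−1: 1+5/8x = −1+3/8x ⇒ -1/4x=2 ⇒ x=2/(-1/4)=-8.0000
Confirm numerically:
  x=-7.725: |R|=0.98236 <1
  x=-7.274: |R|=0.95131 <1
  x=-5.008: |R|=0.74010 <1
  x=-8.455: |R|=1.02727 >1
  x=-8.385: |R|=1.02322 >1
  x=-8.334: |R|=1.02024 >1
Interval (-8.0000, 0).

z* = -8.0000.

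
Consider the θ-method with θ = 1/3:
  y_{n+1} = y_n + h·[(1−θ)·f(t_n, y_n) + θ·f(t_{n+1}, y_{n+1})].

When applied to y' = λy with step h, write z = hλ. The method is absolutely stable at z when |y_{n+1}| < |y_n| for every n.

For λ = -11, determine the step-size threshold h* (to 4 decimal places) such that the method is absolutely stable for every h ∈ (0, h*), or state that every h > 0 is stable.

(-6.0000,0); λ=-11 ⇒ h* = (6)/11 = 0.5455.

With y'=λy (z=hλ):
  y_{n+1} = y_n + z·[2/3·y_n + 1/3·y_{n+1}] ⇒ (1 − 1/3z)y_{n+1} = (1 + 2/3z)y_n
  ⇒ R(z) = (1 + 2/3z)/(1 − 1/3z).

Find x<0 with |R(x)|<1.
x=-0.8: |R|=0.3684
R=−1: 1+2/3x = −1+1/3x ⇒ -1/3x=2 ⇒ x=2/(-1/3)=-6.0000
Confirm numerically:
  x=-3.852: |R|=0.68651 <1
  x=-3.643: |R|=0.64519 <1
  x=-2.682: |R|=0.41605 <1
  x=-2.548: |R|=0.37779 <1
  x=-6.571: |R|=1.05966 >1
  x=-6.557: |R|=1.05828 >1
  x=-6.046: |R|=1.00509 >1
Stable set (-6.0000, 0).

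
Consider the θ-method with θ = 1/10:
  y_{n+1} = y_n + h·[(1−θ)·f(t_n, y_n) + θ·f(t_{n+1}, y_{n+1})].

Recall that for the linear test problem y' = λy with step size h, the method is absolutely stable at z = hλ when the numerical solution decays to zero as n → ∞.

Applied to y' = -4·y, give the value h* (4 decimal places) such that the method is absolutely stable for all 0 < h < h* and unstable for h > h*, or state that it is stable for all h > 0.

On y'=λy, z=hλ:
  y_{n+1} = y_n + z·[9/10·y_n + 1/10·y_{n+1}] ⇒ (1 − 1/10z)y_{n+1} = (1 + 9/10z)y_n
  Hence R(z) = (1 + 9/10z)/(1 − 1/10z).

Solve |R(x)|<1 on ℝ⁻.
x=-1.55: |R|=0.3420
R=−1: 1+9/10x = −1+1/10x ⇒ -4/5x=2 ⇒ x=2/(-4/5)=-2.5000
Confirm numerically:
  x=-2.226: |R|=0.82071 <1
  x=-1.830: |R|=0.54691 <1
  x=-1.745: |R|=0.48574 <1
  x=-2.911: |R|=1.25467 >1
  x=-2.868: |R|=1.22878 >1
Stable set (-2.5000, 0).

(-2.5000,0); λ=-4 ⇒ h* = (5/2)/4 = 0.6250.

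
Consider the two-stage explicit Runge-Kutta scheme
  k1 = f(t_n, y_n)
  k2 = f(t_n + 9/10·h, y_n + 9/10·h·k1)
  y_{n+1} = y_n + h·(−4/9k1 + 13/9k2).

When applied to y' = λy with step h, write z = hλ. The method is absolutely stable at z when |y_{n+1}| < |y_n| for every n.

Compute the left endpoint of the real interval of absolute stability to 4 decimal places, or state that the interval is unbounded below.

left endpoint -0.7692.

Set f=λy, z=hλ:
  k1=λy_n ⇒ h·k1=z·y_n;  k2=λ(1+9/10z)y_n ⇒ h·k2=z(1+9/10z)y_n
  y_{n+1}/y_n = 1 − 4/9z + 13/9z(1+9/10z) = 1 + z + 13/10z²
  ⇒ R(z) = 1 + z + 13/10z².

Need |R(x)|<1, x<0.
x=-1.16: |R|=1.5893
R=1: x+13/10x²=0 ⇒ x=−10/13=-0.7692; min R=1−1/(4·13/10)=0.8077>−1
Confirm numerically:
  x=-0.682: |R|=0.92266 <1
  x=-0.639: |R|=0.89182 <1
  x=-0.481: |R|=0.81977 <1
  x=-0.433: |R|=0.81074 <1
  x=-1.313: |R|=1.92816 >1
  x=-0.877: |R|=1.12287 >1
So |R|<1 on (-0.7692, 0).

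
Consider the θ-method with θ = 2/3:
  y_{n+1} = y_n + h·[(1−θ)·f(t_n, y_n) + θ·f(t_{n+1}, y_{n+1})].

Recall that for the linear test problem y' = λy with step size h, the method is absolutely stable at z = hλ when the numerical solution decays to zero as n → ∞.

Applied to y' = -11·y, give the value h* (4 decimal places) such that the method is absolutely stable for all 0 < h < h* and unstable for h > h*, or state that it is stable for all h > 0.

unbounded; (−∞, 0). Any h>0 works for λ=-11.

With y'=λy (z=hλ):
  y_{n+1} = y_n + z·[1/3·y_n + 2/3·y_{n+1}] ⇒ (1 − 2/3z)y_{n+1} = (1 + 1/3z)y_n
  ⇒ R(z) = (1 + 1/3z)/(1 − 2/3z).

Need |R(x)|<1, x<0.
x=-0.61: |R|=0.5664
x=-2: |R|=0.1429
x=-10: |R|=0.3043
x=-100: |R|=0.4778
θ=2/3≥1/2 ⇒ |1+1/3x|<|1−2/3x| ∀x<0 ⇒ stable on all of ℝ⁻.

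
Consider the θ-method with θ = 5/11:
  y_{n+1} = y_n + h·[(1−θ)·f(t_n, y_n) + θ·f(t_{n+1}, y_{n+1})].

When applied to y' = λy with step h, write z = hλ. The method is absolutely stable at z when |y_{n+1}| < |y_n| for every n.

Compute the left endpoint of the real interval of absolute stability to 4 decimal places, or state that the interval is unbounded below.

Set f=λy, z=hλ:
  y_{n+1} = y_n + z·[6/11·y_n + 5/11·y_{n+1}] ⇒ (1 − 5/11z)y_{n+1} = (1 + 6/11z)y_n
  Hence R(z) = (1 + 6/11z)/(1 − 5/11z).

Boundary: |R(x)|=1, x<0.
x=-0.68: |R|=0.4806
R=−1: 1+6/11x = −1+5/11x ⇒ -1/11x=2 ⇒ x=2/(-1/11)=-22.0000
Confirm numerically:
  x=-20.172: |R|=0.98366 <1
  x=-18.348: |R|=0.96445 <1
  x=-13.454: |R|=0.89081 <1
  x=-11.600: |R|=0.84928 <1
  x=-22.550: |R|=1.00444 >1
  x=-22.044: |R|=1.00036 >1
So |R|<1 on (-22.0000, 0).

left endpoint -22.0000.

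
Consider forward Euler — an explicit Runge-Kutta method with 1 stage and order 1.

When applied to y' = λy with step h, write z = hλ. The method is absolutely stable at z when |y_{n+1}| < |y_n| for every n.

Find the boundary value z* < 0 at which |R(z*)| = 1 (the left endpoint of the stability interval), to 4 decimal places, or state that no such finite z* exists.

left endpoint -2.0000.

On y'=λy, z=hλ:
  order 1, 1-stage ⇒ R(z)=1+z
  (e.g. R(-0.74)=0.26000, |R|=0.26000)

Solve |R(x)|<1 on ℝ⁻.
x=-0.74: |R|=0.2600
|R(-2.04)|=1.0400 |R(-1.44)|=0.4400 |R(-0.98)|=0.0200
Bisect:
  x_lo=-2.7020 |R|=1.7020  x_hi=-0.3417 |R|=0.6583
  mid=-1.52184 |R|=0.52184 →hi
  mid=-2.11190 |R|=1.11190 →lo
  mid=-1.81687 |R|=0.81687 →hi
  mid=-1.96439 |R|=0.96439 →hi
  mid=-2.03814 |R|=1.03814 →lo
  mid=-2.00127 |R|=1.00127 →lo
  mid=-1.98283 |R|=0.98283 →hi
  mid=-1.99205 |R|=0.99205 →hi
  mid=-1.99666 |R|=0.99666 →hi
  mid=-1.99896 |R|=0.99896 →hi
  ...
  [-2.00011,-1.99997] ⇒ x*=-2.0000
So |R|<1 on (-2.0000, 0).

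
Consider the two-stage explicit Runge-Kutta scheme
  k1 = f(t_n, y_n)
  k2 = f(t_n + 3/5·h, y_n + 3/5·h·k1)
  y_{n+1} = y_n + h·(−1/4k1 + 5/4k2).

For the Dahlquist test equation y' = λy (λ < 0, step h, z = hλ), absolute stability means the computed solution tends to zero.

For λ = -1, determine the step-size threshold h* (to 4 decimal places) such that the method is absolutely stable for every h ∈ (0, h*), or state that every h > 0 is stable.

With y'=λy (z=hλ):
  k1=λy_n ⇒ h·k1=z·y_n;  k2=λ(1+3/5z)y_n ⇒ h·k2=z(1+3/5z)y_n
  y_{n+1}/y_n = 1 − 1/4z + 5/4z(1+3/5z) = 1 + z + 3/4z²
  ⇒ R(z) = 1 + z + 3/4z².

Boundary: |R(x)|=1, x<0.
x=-0.71: |R|=0.6681
R=1: x+3/4x²=0 ⇒ x=−4/3=-1.3333; min R=1−1/(4·3/4)=0.6667>−1
Confirm numerically:
  x=-0.904: |R|=0.70891 <1
  x=-0.647: |R|=0.66696 <1
  x=-0.588: |R|=0.67131 <1
  x=-1.923: |R|=1.85045 >1
  x=-1.425: |R|=1.09797 >1
So |R|<1 on (-1.3333, 0).

(-1.3333,0); λ=-1 ⇒ h* = (4/3)/1 = 1.3333.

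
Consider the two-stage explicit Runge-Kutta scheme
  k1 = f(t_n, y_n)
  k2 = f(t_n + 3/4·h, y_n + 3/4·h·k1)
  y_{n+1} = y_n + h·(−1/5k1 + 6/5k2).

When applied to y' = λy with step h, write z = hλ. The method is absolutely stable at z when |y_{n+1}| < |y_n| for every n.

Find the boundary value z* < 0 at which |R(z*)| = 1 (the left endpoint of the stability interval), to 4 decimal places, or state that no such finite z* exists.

Set f=λy, z=hλ:
  k1=λy_n ⇒ h·k1=z·y_n;  k2=λ(1+3/4z)y_n ⇒ h·k2=z(1+3/4z)y_n
  y_{n+1}/y_n = 1 − 1/5z + 6/5z(1+3/4z) = 1 + z + 9/10z²
  so R(z) = 1 + z + 9/10z².

Solve |R(x)|<1 on ℝ⁻.
x=-0.97: |R|=0.8768
R=1: x+9/10x²=0 ⇒ x=−10/9=-1.1111; min R=1−1/(4·9/10)=0.7222>−1
Confirm numerically:
  x=-1.077: |R|=0.96694 <1
  x=-0.973: |R|=0.87906 <1
  x=-0.877: |R|=0.81522 <1
  x=-0.643: |R|=0.72910 <1
  x=-1.614: |R|=1.73050 >1
  x=-1.431: |R|=1.41198 >1
  x=-1.241: |R|=1.14507 >1
So |R|<1 on (-1.1111, 0).

left endpoint -1.1111.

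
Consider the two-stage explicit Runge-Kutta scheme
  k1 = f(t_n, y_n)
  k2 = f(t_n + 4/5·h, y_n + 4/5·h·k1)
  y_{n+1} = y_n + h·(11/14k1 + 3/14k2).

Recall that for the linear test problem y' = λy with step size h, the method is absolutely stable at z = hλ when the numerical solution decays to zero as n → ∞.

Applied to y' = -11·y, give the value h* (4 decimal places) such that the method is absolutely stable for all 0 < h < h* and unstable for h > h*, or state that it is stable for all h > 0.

(-5.8333,0); λ=-11 ⇒ h* = (35/6)/11 = 0.5303.

On y'=λy, z=hλ:
  k1=λy_n ⇒ h·k1=z·y_n;  k2=λ(1+4/5z)y_n ⇒ h·k2=z(1+4/5z)y_n
  y_{n+1}/y_n = 1 + 11/14z + 3/14z(1+4/5z) = 1 + z + 6/35z²
  Hence R(z) = 1 + z + 6/35z².

Find x<0 with |R(x)|<1.
x=-1.63: |R|=0.1745
R=1: x+6/35x²=0 ⇒ x=−35/6=-5.8333; min R=1−1/(4·6/35)=-0.4583>−1
Confirm numerically:
  x=-5.051: |R|=0.32259 <1
  x=-4.463: |R|=0.04842 <1
  x=-3.769: |R|=0.33380 <1
  x=-3.693: |R|=0.35501 <1
  x=-6.192: |R|=1.38072 >1
  x=-6.124: |R|=1.30515 >1
  x=-6.073: |R|=1.24951 >1
So |R|<1 on (-5.8333, 0).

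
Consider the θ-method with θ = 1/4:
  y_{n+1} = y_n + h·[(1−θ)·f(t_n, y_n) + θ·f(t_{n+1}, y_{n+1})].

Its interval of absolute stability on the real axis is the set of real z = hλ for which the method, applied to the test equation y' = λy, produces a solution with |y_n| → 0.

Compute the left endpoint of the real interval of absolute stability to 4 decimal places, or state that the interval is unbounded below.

z* = -4.0000.

With y'=λy (z=hλ):
  y_{n+1} = y_n + z·[3/4·y_n + 1/4·y_{n+1}] ⇒ (1 − 1/4z)y_{n+1} = (1 + 3/4z)y_n
  R(z) = (1 + 3/4z)/(1 − 1/4z).

Solve |R(x)|<1 on ℝ⁻.
x=-0.83: |R|=0.3126
R=−1: 1+3/4x = −1+1/4x ⇒ -1/2x=2 ⇒ x=2/(-1/2)=-4.0000
Confirm numerically:
  x=-2.426: |R|=0.51012 <1
  x=-1.828: |R|=0.25463 <1
  x=-1.676: |R|=0.18111 <1
  x=-4.455: |R|=1.10763 >1
  x=-4.406: |R|=1.09660 >1
So |R|<1 on (-4.0000, 0).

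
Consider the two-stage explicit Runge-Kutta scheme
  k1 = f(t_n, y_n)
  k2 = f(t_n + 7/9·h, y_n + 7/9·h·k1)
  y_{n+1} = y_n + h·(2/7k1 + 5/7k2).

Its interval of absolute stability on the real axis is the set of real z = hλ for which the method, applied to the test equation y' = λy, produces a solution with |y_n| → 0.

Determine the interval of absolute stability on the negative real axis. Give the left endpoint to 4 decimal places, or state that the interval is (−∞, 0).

z∈(-1.8000,0).

Test eqn y'=λy, z=hλ:
  k1=λy_n ⇒ h·k1=z·y_n;  k2=λ(1+7/9z)y_n ⇒ h·k2=z(1+7/9z)y_n
  y_{n+1}/y_n = 1 + 2/7z + 5/7z(1+7/9z) = 1 + z + 5/9z²
  R(z) = 1 + z + 5/9z².

Boundary: |R(x)|=1, x<0.
x=-0.65: |R|=0.5847
R=1: x+5/9x²=0 ⇒ x=−9/5=-1.8000; min R=1−1/(4·5/9)=0.5500>−1
Confirm numerically:
  x=-1.292: |R|=0.63537 <1
  x=-1.115: |R|=0.57568 <1
  x=-0.937: |R|=0.55076 <1
  x=-2.361: |R|=1.73585 >1
  x=-2.329: |R|=1.68447 >1
  x=-2.237: |R|=1.54309 >1
Interval (-1.8000, 0).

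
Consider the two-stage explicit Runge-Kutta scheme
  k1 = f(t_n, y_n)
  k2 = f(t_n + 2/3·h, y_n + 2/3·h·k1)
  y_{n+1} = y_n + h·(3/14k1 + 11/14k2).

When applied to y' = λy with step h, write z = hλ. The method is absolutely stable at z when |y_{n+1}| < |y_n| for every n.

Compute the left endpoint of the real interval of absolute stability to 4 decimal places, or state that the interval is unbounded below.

z* = -1.9091.

Test eqn y'=λy, z=hλ:
  k1=λy_n ⇒ h·k1=z·y_n;  k2=λ(1+2/3z)y_n ⇒ h·k2=z(1+2/3z)y_n
  y_{n+1}/y_n = 1 + 3/14z + 11/14z(1+2/3z) = 1 + z + 11/21z²
  so R(z) = 1 + z + 11/21z².

Find x<0 with |R(x)|<1.
x=-1.62: |R|=0.7547
R=1: x+11/21x²=0 ⇒ x=−21/11=-1.9091; min R=1−1/(4·11/21)=0.5227>−1
Confirm numerically:
  x=-1.419: |R|=0.63572 <1
  x=-0.988: |R|=0.52331 <1
  x=-0.901: |R|=0.52423 <1
  x=-2.497: |R|=1.76896 >1
  x=-2.099: |R|=1.20880 >1
So |R|<1 on (-1.9091, 0).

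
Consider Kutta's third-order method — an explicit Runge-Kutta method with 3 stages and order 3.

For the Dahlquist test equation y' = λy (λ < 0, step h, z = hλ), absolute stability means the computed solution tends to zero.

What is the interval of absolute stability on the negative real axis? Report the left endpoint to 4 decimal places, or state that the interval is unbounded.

z∈(-2.5127,0).

On y'=λy, z=hλ:
  order 3, 3-stage ⇒ R(z)=1+z+z^2/2+z^3/6
  (e.g. R(-1.49)=0.06873, |R|=0.06873)

Solve |R(x)|<1 on ℝ⁻.
x=-1.49: |R|=0.0687
|R(-1.88)|=0.2202 |R(-1.22)|=0.2216 |R(-0.65)|=0.5155
Bisect:
  x_lo=-3.1203 |R|=2.3154  x_hi=-0.1917 |R|=0.8255
  mid=-1.65598 |R|=0.04170 →hi
  mid=-2.38812 |R|=0.80652 →hi
  mid=-2.75419 |R|=1.44342 →lo
  mid=-2.57116 |R|=1.09865 →lo
  mid=-2.47964 |R|=0.94639 →hi
  mid=-2.52540 |R|=1.02092 →lo
  mid=-2.50252 |R|=0.98326 →hi
  ...
  [-2.51288,-2.51271] ⇒ x*=-2.5127
Interval (-2.5127, 0).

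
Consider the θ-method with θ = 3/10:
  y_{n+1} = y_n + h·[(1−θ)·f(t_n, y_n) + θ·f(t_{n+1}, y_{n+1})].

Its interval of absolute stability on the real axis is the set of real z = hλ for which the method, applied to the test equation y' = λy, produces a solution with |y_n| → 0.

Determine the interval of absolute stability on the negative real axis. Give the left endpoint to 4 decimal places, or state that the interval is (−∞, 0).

(-5.0000, 0).

On y'=λy, z=hλ:
  y_{n+1} = y_n + z·[7/10·y_n + 3/10·y_{n+1}] ⇒ (1 − 3/10z)y_{n+1} = (1 + 7/10z)y_n
  Hence R(z) = (1 + 7/10z)/(1 − 3/10z).

Find x<0 with |R(x)|<1.
x=-0.99: |R|=0.2367
R=−1: 1+7/10x = −1+3/10x ⇒ -2/5x=2 ⇒ x=2/(-2/5)=-5.0000
Confirm numerically:
  x=-4.370: |R|=0.89096 <1
  x=-3.882: |R|=0.79340 <1
  x=-2.217: |R|=0.33145 <1
  x=-5.478: |R|=1.07233 >1
  x=-5.301: |R|=1.04648 >1
Interval (-5.0000, 0).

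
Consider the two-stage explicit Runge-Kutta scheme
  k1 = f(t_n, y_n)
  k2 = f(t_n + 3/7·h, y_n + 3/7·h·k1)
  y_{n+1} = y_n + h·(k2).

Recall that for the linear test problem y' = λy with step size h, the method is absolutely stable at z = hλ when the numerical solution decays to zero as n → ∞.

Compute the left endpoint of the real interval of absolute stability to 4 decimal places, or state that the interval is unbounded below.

With y'=λy (z=hλ):
  k1=λy_n ⇒ h·k1=z·y_n;  k2=λ(1+3/7z)y_n ⇒ h·k2=z(1+3/7z)y_n
  y_{n+1}/y_n = 1 + z(1+3/7z) = 1 + z + 3/7z²
  R(z) = 1 + z + 3/7z².

Need |R(x)|<1, x<0.
x=-0.54: |R|=0.5850
R=1: x+3/7x²=0 ⇒ x=−7/3=-2.3333; min R=1−1/(4·3/7)=0.4167>−1
Confirm numerically:
  x=-2.131: |R|=0.81521 <1
  x=-1.533: |R|=0.47418 <1
  x=-1.515: |R|=0.46867 <1
  x=-1.448: |R|=0.45059 <1
  x=-2.909: |R|=1.71769 >1
  x=-2.760: |R|=1.50469 >1
  x=-2.669: |R|=1.38395 >1
Interval (-2.3333, 0).

left endpoint -2.3333.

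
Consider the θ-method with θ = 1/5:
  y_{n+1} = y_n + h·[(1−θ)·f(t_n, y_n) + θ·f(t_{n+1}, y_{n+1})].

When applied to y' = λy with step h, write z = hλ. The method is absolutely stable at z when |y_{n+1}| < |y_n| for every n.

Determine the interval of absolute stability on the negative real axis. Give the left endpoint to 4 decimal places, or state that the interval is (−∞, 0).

z∈(-3.3333,0).

With y'=λy (z=hλ):
  y_{n+1} = y_n + z·[4/5·y_n + 1/5·y_{n+1}] ⇒ (1 − 1/5z)y_{n+1} = (1 + 4/5z)y_n
  R(z) = (1 + 4/5z)/(1 − 1/5z).

Find x<0 with |R(x)|<1.
x=-1.39: |R|=0.0876
R=−1: 1+4/5x = −1+1/5x ⇒ -3/5x=2 ⇒ x=2/(-3/5)=-3.3333
Confirm numerically:
  x=-2.639: |R|=0.72732 <1
  x=-2.638: |R|=0.72689 <1
  x=-2.050: |R|=0.45390 <1
  x=-3.820: |R|=1.16553 >1
  x=-3.572: |R|=1.08353 >1
Interval (-3.3333, 0).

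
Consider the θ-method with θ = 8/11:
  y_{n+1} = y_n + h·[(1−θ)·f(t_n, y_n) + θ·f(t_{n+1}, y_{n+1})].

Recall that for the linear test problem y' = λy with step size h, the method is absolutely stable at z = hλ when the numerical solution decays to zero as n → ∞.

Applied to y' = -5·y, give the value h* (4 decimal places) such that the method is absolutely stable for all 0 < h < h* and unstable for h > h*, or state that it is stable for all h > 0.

interval (−∞, 0). Any h>0 works for λ=-5.

Test eqn y'=λy, z=hλ:
  y_{n+1} = y_n + z·[3/11·y_n + 8/11·y_{n+1}] ⇒ (1 − 8/11z)y_{n+1} = (1 + 3/11z)y_n
  Hence R(z) = (1 + 3/11z)/(1 − 8/11z).

Boundary: |R(x)|=1, x<0.
x=-0.35: |R|=0.7210
x=-2: |R|=0.1852
x=-10: |R|=0.2088
x=-100: |R|=0.3564
θ=8/11≥1/2 ⇒ |1+3/11x|<|1−8/11x| ∀x<0 ⇒ interval (−∞,0).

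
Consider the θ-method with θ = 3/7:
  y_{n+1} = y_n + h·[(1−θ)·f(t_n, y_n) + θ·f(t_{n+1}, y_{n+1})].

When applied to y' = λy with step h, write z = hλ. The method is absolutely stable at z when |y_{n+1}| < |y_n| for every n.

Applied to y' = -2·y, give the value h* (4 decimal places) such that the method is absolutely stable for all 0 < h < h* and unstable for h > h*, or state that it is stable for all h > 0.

On y'=λy, z=hλ:
  y_{n+1} = y_n + z·[4/7·y_n + 3/7·y_{n+1}] ⇒ (1 − 3/7z)y_{n+1} = (1 + 4/7z)y_n
  so R(z) = (1 + 4/7z)/(1 − 3/7z).

Need |R(x)|<1, x<0.
x=-0.92: |R|=0.3402
R=−1: 1+4/7x = −1+3/7x ⇒ -1/7x=2 ⇒ x=2/(-1/7)=-14.0000
Confirm numerically:
  x=-13.459: |R|=0.98858 <1
  x=-12.170: |R|=0.95794 <1
  x=-11.894: |R|=0.95066 <1
  x=-8.203: |R|=0.81660 <1
  x=-14.410: |R|=1.00816 >1
  x=-14.042: |R|=1.00085 >1
Stable set (-14.0000, 0).

(-14.0000,0); λ=-2 ⇒ h* = (14)/2 = 7.0000.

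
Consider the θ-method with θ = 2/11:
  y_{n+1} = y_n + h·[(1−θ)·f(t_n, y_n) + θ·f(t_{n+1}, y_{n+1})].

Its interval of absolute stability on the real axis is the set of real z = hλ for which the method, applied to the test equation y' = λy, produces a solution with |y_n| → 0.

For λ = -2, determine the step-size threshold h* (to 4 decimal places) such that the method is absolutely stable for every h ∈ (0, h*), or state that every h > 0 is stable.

On y'=λy, z=hλ:
  y_{n+1} = y_n + z·[9/11·y_n + 2/11·y_{n+1}] ⇒ (1 − 2/11z)y_{n+1} = (1 + 9/11z)y_n
  R(z) = (1 + 9/11z)/(1 − 2/11z).

Boundary: |R(x)|=1, x<0.
x=-0.77: |R|=0.3246
R=−1: 1+9/11x = −1+2/11x ⇒ -7/11x=2 ⇒ x=2/(-7/11)=-3.1429
Confirm numerically:
  x=-1.628: |R|=0.25617 <1
  x=-1.541: |R|=0.20374 <1
  x=-1.311: |R|=0.05866 <1
  x=-3.603: |R|=1.17692 >1
  x=-3.503: |R|=1.14001 >1
Interval (-3.1429, 0).

(-3.1429,0); λ=-2 ⇒ h* = (22/7)/2 = 1.5714.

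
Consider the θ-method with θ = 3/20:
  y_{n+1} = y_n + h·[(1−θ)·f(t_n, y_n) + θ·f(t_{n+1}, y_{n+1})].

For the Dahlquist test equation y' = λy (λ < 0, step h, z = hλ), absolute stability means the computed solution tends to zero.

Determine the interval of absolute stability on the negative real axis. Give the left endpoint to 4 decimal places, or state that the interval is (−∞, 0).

z∈(-2.8571,0).

Test eqn y'=λy, z=hλ:
  y_{n+1} = y_n + z·[17/20·y_n + 3/20·y_{n+1}] ⇒ (1 − 3/20z)y_{n+1} = (1 + 17/20z)y_n
  ⇒ R(z) = (1 + 17/20z)/(1 − 3/20z).

Find x<0 with |R(x)|<1.
x=-1.05: |R|=0.0929
R=−1: 1+17/20x = −1+3/20x ⇒ -7/10x=2 ⇒ x=2/(-7/10)=-2.8571
Confirm numerically:
  x=-2.048: |R|=0.56671 <1
  x=-1.469: |R|=0.20375 <1
  x=-1.411: |R|=0.16453 <1
  x=-1.212: |R|=0.02555 <1
  x=-3.402: |R|=1.25253 >1
  x=-3.264: |R|=1.19119 >1
  x=-2.930: |R|=1.03543 >1
Stable set (-2.8571, 0).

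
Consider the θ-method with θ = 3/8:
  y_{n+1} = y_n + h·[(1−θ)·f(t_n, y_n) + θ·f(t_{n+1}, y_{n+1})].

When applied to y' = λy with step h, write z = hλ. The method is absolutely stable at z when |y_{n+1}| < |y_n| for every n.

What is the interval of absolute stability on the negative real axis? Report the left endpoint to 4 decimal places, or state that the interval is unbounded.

Set f=λy, z=hλ:
  y_{n+1} = y_n + z·[5/8·y_n + 3/8·y_{n+1}] ⇒ (1 − 3/8z)y_{n+1} = (1 + 5/8z)y_n
  so R(z) = (1 + 5/8z)/(1 − 3/8z).

Boundary: |R(x)|=1, x<0.
x=-1.11: |R|=0.2162
R=−1: 1+5/8x = −1+3/8x ⇒ -1/4x=2 ⇒ x=2/(-1/4)=-8.0000
Confirm numerically:
  x=-7.846: |R|=0.99023 <1
  x=-7.466: |R|=0.96487 <1
  x=-6.415: |R|=0.88365 <1
  x=-4.986: |R|=0.73743 <1
  x=-8.579: |R|=1.03432 >1
  x=-8.358: |R|=1.02165 >1
  x=-8.205: |R|=1.01257 >1
Interval (-8.0000, 0).

(-8.0000, 0).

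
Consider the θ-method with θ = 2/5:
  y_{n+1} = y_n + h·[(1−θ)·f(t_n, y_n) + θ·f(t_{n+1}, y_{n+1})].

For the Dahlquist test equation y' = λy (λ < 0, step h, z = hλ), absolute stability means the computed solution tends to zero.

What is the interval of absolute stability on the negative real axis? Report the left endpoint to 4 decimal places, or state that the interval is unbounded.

z∈(-10.0000,0).

Set f=λy, z=hλ:
  y_{n+1} = y_n + z·[3/5·y_n + 2/5·y_{n+1}] ⇒ (1 − 2/5z)y_{n+1} = (1 + 3/5z)y_n
  Hence R(z) = (1 + 3/5z)/(1 − 2/5z).

Boundary: |R(x)|=1, x<0.
x=-0.72: |R|=0.4410
R=−1: 1+3/5x = −1+2/5x ⇒ -1/5x=2 ⇒ x=2/(-1/5)=-10.0000
Confirm numerically:
  x=-9.798: |R|=0.99179 <1
  x=-9.752: |R|=0.98988 <1
  x=-8.946: |R|=0.95396 <1
  x=-10.560: |R|=1.02144 >1
  x=-10.488: |R|=1.01879 >1
Interval (-10.0000, 0).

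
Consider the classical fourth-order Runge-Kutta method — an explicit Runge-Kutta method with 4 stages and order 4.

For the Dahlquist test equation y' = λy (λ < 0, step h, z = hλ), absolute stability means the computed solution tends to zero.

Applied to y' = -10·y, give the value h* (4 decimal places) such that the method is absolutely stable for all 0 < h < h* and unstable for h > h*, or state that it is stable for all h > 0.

Set f=λy, z=hλ:
  order 4, 4-stage ⇒ R(z)=1+z+z^2/2+z^3/6+z^4/24
  (e.g. R(-1.37)=0.28667, |R|=0.28667)

Solve |R(x)|<1 on ℝ⁻.
x=-1.37: |R|=0.2867
|R(-2.8)|=1.0224 |R(-2.42)|=0.5752 |R(-0.52)|=0.5948
Bisect:
  x_lo=-3.6001 |R|=3.1028  x_hi=-0.2544 |R|=0.7754
  mid=-1.92728 |R|=0.31167 →hi
  mid=-2.76369 |R|=0.96792 →hi
  mid=-3.18190 |R|=1.78222 →lo
  mid=-2.97280 |R|=1.32151 →lo
  mid=-2.86825 |R|=1.13244 →lo
  mid=-2.81597 |R|=1.04724 →lo
  mid=-2.78983 |R|=1.00686 →lo
  mid=-2.77676 |R|=0.98721 →hi
  mid=-2.78330 |R|=0.99699 →hi
  ...
  [-2.78534,-2.78513] ⇒ x*=-2.7853
So |R|<1 on (-2.7853, 0).

(-2.7853,0); λ=-10 ⇒ h* = 0.2785.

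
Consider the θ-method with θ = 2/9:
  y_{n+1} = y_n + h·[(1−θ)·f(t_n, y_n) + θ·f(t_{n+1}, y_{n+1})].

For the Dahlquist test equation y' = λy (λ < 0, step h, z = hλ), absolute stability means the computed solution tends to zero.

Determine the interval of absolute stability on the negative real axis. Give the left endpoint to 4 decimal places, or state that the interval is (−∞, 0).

(-3.6000, 0).

Set f=λy, z=hλ:
  y_{n+1} = y_n + z·[7/9·y_n + 2/9·y_{n+1}] ⇒ (1 − 2/9z)y_{n+1} = (1 + 7/9z)y_n
  Hence R(z) = (1 + 7/9z)/(1 − 2/9z).

Find x<0 with |R(x)|<1.
x=-0.38: |R|=0.6496
R=−1: 1+7/9x = −1+2/9x ⇒ -5/9x=2 ⇒ x=2/(-5/9)=-3.6000
Confirm numerically:
  x=-3.208: |R|=0.87286 <1
  x=-2.926: |R|=0.77309 <1
  x=-2.297: |R|=0.52074 <1
  x=-2.019: |R|=0.39370 <1
  x=-4.195: |R|=1.17108 >1
  x=-4.190: |R|=1.16974 >1
  x=-4.174: |R|=1.16544 >1
Interval (-3.6000, 0).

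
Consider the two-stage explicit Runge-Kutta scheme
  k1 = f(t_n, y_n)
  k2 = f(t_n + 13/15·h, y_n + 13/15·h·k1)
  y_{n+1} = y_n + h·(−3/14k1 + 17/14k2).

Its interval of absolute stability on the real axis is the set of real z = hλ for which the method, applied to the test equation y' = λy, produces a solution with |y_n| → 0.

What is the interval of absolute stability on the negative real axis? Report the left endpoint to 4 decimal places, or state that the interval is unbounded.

(-0.9502, 0).

With y'=λy (z=hλ):
  k1=λy_n ⇒ h·k1=z·y_n;  k2=λ(1+13/15z)y_n ⇒ h·k2=z(1+13/15z)y_n
  y_{n+1}/y_n = 1 − 3/14z + 17/14z(1+13/15z) = 1 + z + 221/210z²
  R(z) = 1 + z + 221/210z².

Find x<0 with |R(x)|<1.
x=-1.14: |R|=1.2277
R=1: x+221/210x²=0 ⇒ x=−210/221=-0.9502; min R=1−1/(4·221/210)=0.7624>−1
Confirm numerically:
  x=-0.865: |R|=0.92242 <1
  x=-0.706: |R|=0.81854 <1
  x=-0.521: |R|=0.76466 <1
  x=-0.389: |R|=0.77025 <1
  x=-1.420: |R|=1.70202 >1
  x=-1.322: |R|=1.51723 >1
Stable set (-0.9502, 0).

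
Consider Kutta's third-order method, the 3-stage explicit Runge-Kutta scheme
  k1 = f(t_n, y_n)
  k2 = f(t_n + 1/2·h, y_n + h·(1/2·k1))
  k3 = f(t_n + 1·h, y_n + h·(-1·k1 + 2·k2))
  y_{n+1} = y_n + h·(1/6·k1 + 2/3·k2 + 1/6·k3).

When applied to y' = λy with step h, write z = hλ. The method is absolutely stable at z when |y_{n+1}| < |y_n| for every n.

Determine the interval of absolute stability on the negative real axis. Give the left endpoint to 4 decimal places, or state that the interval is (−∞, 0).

On y'=λy, z=hλ:
  order 3, 3-stage ⇒ R(z)=1+z+z^2/2+z^3/6
  (e.g. R(-1.33)=0.16234, |R|=0.16234)

Boundary: |R(x)|=1, x<0.
x=-1.33: |R|=0.1623
|R(-2.14)|=0.4836 |R(-2.08)|=0.4166 |R(-1.55)|=0.0306
Bisect:
  x_lo=-2.8187 |R|=1.5785  x_hi=-0.1800 |R|=0.8352
  mid=-1.49933 |R|=0.06292 →hi
  mid=-2.15899 |R|=0.50564 →hi
  mid=-2.48883 |R|=0.96110 →hi
  mid=-2.65374 |R|=1.24733 →lo
  mid=-2.57128 |R|=1.09888 →lo
  mid=-2.53006 |R|=1.02869 →lo
  mid=-2.50944 |R|=0.99458 →hi
  mid=-2.51975 |R|=1.01155 →lo
  mid=-2.51459 |R|=1.00304 →lo
  mid=-2.51202 |R|=0.99880 →hi
  ...
  [-2.51282,-2.51266] ⇒ x*=-2.5127
Stable set (-2.5127, 0).

(-2.5127, 0).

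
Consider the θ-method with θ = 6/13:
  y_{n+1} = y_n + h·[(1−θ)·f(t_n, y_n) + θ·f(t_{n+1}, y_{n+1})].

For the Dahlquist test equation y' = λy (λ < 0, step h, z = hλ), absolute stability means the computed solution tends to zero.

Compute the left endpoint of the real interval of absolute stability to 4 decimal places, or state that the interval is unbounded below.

z* = -26.0000.

Set f=λy, z=hλ:
  y_{n+1} = y_n + z·[7/13·y_n + 6/13·y_{n+1}] ⇒ (1 − 6/13z)y_{n+1} = (1 + 7/13z)y_n
  Hence R(z) = (1 + 7/13z)/(1 − 6/13z).

Find x<0 with |R(x)|<1.
x=-0.92: |R|=0.3542
R=−1: 1+7/13x = −1+6/13x ⇒ -1/13x=2 ⇒ x=2/(-1/13)=-26.0000
Confirm numerically:
  x=-15.207: |R|=0.89646 <1
  x=-14.363: |R|=0.88267 <1
  x=-11.565: |R|=0.82480 <1
  x=-26.493: |R|=1.00287 >1
  x=-26.308: |R|=1.00180 >1
  x=-26.160: |R|=1.00094 >1
Stable set (-26.0000, 0).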